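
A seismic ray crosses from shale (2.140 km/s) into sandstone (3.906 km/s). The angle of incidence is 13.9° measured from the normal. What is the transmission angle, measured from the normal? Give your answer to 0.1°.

sin θ₁/V₁ = sin θ₂/V₂ ⇒ sin θ₂ = 3.906·sin 13.9°/2.140 = 3.906·0.2402/2.140 = 0.4385.
θ₂ = arcsin 0.4385 = 26.01° from the normal.

26.0°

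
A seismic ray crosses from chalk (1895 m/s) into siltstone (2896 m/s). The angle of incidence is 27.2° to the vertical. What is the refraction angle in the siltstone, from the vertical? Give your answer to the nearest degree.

sin θ₁/V₁ = sin θ₂/V₂ ⇒ sin θ₂ = 2896·sin 27.2°/1895 = 2896·0.4571/1895 = 0.6986.
θ₂ = arcsin 0.6986 = 44.31° from the normal.

44°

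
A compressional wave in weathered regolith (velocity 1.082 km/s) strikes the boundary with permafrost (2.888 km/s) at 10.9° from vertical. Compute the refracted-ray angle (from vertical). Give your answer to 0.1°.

30.3°

sin θ₁/V₁ = sin θ₂/V₂ ⇒ sin θ₂ = 2.888·sin 10.9°/1.082 = 2.888·0.1891/1.082 = 0.5047.
θ₂ = arcsin 0.5047 = 30.31° from the normal.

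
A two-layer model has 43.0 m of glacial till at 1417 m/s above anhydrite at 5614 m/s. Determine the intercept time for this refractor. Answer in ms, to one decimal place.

θ_c = arcsin(V₁/V₂) = arcsin(1417/5614) = 14.62°; cos θ_c = 0.9676.
tᵢ = 2h·cos θ_c / V₁ = 2·43.0·0.9676 / 1417 = 0.05873 s.

58.7 ms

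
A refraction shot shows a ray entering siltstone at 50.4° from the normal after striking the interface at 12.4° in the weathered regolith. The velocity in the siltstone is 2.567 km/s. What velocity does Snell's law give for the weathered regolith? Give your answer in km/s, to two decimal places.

Snell's law: sin 12.4°/V₁ = sin 50.4°/V₂.
V₁ = V₂·sin 12.4°/sin 50.4° = 2.567 × 0.2787 = 0.72 km/s.

0.72 km/s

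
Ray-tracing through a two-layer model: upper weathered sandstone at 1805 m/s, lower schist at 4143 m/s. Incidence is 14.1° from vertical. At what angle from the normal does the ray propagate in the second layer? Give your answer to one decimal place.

34.0°

Snell's law: sin θ₂ = (V₂/V₁)·sin θ₁ = (4143/1805)·sin 14.1° = 0.5592.
θ₂ = arcsin 0.5592 = 34.00° from the normal.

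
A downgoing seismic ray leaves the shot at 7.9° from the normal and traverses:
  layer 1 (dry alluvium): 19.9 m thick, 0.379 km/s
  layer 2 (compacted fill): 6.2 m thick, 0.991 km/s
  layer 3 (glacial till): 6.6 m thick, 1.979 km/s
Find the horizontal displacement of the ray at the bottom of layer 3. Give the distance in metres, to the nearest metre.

12 m

p = sin θ₁/V₁ = sin 7.9°/0.379 = 3.6265e-01 s/km is conserved through the stack.
Layer 1: θ = 7.90°; offset = 19.9·tan 7.90° = 2.761 m.
Layer 2: sin θ = p·0.991 = 0.3594 → θ = 21.06°; offset = 6.2·tan 21.06° = 2.388 m.
Layer 3: sin θ = p·1.979 = 0.7177 → θ = 45.86°; offset = 6.6·tan 45.86° = 6.802 m.
Summing the layer offsets gives 11.951 m.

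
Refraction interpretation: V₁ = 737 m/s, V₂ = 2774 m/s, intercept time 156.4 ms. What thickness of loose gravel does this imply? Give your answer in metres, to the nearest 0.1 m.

59.8 m

h = tᵢ·V₁·V₂ / (2·√(V₂²−V₁²)).
√(V₂²−V₁²) = √(2774² − 737²) = 2674.3 m/s.
h = 0.1564 s × 737 × 2774 / (2 × 2674.3) = 59.78 m.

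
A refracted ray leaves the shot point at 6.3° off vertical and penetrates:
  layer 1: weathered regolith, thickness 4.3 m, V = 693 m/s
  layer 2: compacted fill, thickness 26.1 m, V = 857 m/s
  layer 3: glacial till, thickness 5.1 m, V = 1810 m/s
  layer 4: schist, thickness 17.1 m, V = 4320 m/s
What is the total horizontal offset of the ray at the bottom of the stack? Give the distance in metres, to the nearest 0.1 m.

Apply Snell's law at each interface; in layer i the horizontal offset is hᵢ·tan θᵢ.
Layer 1: θ = 6.30°; offset = 4.3·tan 6.30° = 0.475 m.
Layer 2: sin θ = 857·sin 6.3°/693 = 0.1357, θ = 7.80°; offset = 26.1·tan 7.80° = 3.575 m.
Layer 3: sin θ = 1810·sin 6.3°/693 = 0.2866, θ = 16.65°; offset = 5.1·tan 16.65° = 1.526 m.
Layer 4: sin θ = 4320·sin 6.3°/693 = 0.6841, θ = 43.16°; offset = 17.1·tan 43.16° = 16.036 m.
Summing the layer offsets gives 21.612 m.

21.6 m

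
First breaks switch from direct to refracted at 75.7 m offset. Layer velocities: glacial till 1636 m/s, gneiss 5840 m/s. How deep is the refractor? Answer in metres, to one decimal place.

h = (x_cross/2)·√((V₂−V₁)/(V₂+V₁)).
(V₂−V₁)/(V₂+V₁) = (5840−1636)/(5840+1636) = 0.5623; √ = 0.7499.
h = (75.7/2)·0.7499 = 28.38 m.

28.4 m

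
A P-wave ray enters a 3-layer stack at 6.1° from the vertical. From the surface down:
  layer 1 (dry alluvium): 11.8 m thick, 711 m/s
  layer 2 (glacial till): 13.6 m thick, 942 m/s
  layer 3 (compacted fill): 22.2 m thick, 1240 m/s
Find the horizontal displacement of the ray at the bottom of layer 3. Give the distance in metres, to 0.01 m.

p = sin θ₁/V₁ = sin 6.1°/711 = 1.4946e-04 s/m is conserved through the stack.
Layer 1: θ = 6.10°; offset = 11.8·tan 6.10° = 1.2611 m.
Layer 2: sin θ = p·942 = 0.1408 → θ = 8.09°; offset = 13.6·tan 8.09° = 1.9340 m.
Layer 3: sin θ = p·1240 = 0.1853 → θ = 10.68°; offset = 22.2·tan 10.68° = 4.1868 m.
Total horizontal offset = 7.3818 m.

7.38 m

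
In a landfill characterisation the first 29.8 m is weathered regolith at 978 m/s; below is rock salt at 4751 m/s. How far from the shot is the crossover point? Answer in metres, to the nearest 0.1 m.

73.4 m

θ_c = arcsin(978/4751) = 11.88°, so cos θ_c = 0.9786 and tᵢ = 2h cos θ_c/V₁ = 0.0596 s.
At crossover x/V₁ = x/V₂ + tᵢ ⇒ x = tᵢ/(1/V₁ − 1/V₂) = 0.05964/(1.0225e-03 − 2.1048e-04) = 73.44 m.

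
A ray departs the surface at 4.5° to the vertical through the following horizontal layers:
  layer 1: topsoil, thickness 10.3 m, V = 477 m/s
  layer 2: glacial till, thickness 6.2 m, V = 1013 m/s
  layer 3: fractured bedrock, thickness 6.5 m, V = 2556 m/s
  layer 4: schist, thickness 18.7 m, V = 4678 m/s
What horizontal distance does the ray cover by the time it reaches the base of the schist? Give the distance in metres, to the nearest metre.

27 m

p = sin θ₁/V₁ = sin 4.5°/477 = 1.6448e-04 s/m is conserved through the stack.
Layer 1: θ = 4.50°; offset = 10.3·tan 4.50° = 0.811 m.
Layer 2: sin θ = p·1013 = 0.1666 → θ = 9.59°; offset = 6.2·tan 9.59° = 1.048 m.
Layer 3: sin θ = p·2556 = 0.4204 → θ = 24.86°; offset = 6.5·tan 24.86° = 3.012 m.
Layer 4: sin θ = p·4678 = 0.7695 → θ = 50.31°; offset = 18.7·tan 50.31° = 22.528 m.
Summing the layer offsets gives 27.399 m.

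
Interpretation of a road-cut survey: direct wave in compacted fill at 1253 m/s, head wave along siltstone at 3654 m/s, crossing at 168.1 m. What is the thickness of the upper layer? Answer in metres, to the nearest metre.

x_cross = 2h·√((V₂+V₁)/(V₂−V₁)) → h = x_cross / (2·√((V₂+V₁)/(V₂−V₁))).
√((V₂+V₁)/(V₂−V₁)) = √((3654+1253)/(3654−1253)) = 1.4296.
h = 168.1 / (2·1.4296) = 58.79 m.

59 m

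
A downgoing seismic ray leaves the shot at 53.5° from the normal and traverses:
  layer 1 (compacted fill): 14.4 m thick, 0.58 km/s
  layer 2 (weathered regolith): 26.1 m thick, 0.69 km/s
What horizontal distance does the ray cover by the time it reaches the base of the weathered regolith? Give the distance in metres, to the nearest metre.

105 m

p = sin θ₁/V₁ = sin 53.5°/0.58 = 1.3860e+00 s/km is conserved through the stack.
Layer 1: θ = 53.50°; offset = 14.4·tan 53.50° = 19.460 m.
Layer 2: sin θ = p·0.69 = 0.9563 → θ = 73.00°; offset = 26.1·tan 73.00° = 85.377 m.
Σ offsets = 104.838 m.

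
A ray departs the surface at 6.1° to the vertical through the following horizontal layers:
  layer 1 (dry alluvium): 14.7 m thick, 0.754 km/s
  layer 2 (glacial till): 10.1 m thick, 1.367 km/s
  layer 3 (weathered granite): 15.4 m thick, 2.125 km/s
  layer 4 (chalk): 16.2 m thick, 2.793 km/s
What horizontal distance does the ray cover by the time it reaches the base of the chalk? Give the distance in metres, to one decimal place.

Apply Snell's law at each interface; in layer i the horizontal offset is hᵢ·tan θᵢ.
Layer 1: θ = 6.10°; offset = 14.7·tan 6.10° = 1.571 m.
Layer 2: sin θ = 1.367·sin 6.1°/0.754 = 0.1927, θ = 11.11°; offset = 10.1·tan 11.11° = 1.983 m.
Layer 3: sin θ = 2.125·sin 6.1°/0.754 = 0.2995, θ = 17.43°; offset = 15.4·tan 17.43° = 4.834 m.
Layer 4: sin θ = 2.793·sin 6.1°/0.754 = 0.3936, θ = 23.18°; offset = 16.2·tan 23.18° = 6.937 m.
Summing the layer offsets gives 15.325 m.

15.3 m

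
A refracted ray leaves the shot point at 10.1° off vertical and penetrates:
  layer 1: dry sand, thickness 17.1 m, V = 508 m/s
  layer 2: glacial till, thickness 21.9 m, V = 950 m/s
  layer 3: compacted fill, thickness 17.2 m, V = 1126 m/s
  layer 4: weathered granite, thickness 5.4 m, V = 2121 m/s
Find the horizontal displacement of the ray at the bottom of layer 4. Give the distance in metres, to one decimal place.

23.7 m

Ray parameter p = sin 10.1° / 508 m/s = 3.4521e-04 s/m.
Layer 1: θ = 10.10°; offset = 17.1·tan 10.10° = 3.046 m.
Layer 2: sin θ = p·950 = 0.3279 → θ = 19.14°; offset = 21.9·tan 19.14° = 7.603 m.
Layer 3: sin θ = p·1126 = 0.3887 → θ = 22.87°; offset = 17.2·tan 22.87° = 7.256 m.
Layer 4: sin θ = p·2121 = 0.7322 → θ = 47.07°; offset = 5.4·tan 47.07° = 5.805 m.
Summing the layer offsets gives 23.710 m.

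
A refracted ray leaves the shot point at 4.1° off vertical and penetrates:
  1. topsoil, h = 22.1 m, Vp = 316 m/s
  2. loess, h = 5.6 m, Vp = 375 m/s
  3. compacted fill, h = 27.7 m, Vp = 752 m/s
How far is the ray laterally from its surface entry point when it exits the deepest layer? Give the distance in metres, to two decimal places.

6.84 m

p = sin θ₁/V₁ = sin 4.1°/316 = 2.2626e-04 s/m is conserved through the stack.
Layer 1: θ = 4.10°; offset = 22.1·tan 4.10° = 1.5841 m.
Layer 2: sin θ = p·375 = 0.0848 → θ = 4.87°; offset = 5.6·tan 4.87° = 0.4769 m.
Layer 3: sin θ = p·752 = 0.1701 → θ = 9.80°; offset = 27.7·tan 9.80° = 4.7828 m.
Summing the layer offsets gives 6.8438 m.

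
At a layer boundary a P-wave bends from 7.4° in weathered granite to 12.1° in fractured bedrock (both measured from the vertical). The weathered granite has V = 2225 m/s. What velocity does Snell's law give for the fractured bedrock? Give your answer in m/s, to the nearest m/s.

sin 7.4° = 0.1288; sin 12.1° = 0.2096.
V₂ = V₁·(sin θ₂/sin θ₁) = 2225·(0.2096/0.1288) = 3621.25 m/s.

3621 m/s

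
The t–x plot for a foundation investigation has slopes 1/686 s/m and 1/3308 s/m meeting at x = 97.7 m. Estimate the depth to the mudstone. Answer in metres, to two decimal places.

39.58 m

h = (x_cross/2)·√((V₂−V₁)/(V₂+V₁)).
(V₂−V₁)/(V₂+V₁) = (3308−686)/(3308+686) = 0.6565; √ = 0.8102.
h = (97.7/2)·0.8102 = 39.58 m.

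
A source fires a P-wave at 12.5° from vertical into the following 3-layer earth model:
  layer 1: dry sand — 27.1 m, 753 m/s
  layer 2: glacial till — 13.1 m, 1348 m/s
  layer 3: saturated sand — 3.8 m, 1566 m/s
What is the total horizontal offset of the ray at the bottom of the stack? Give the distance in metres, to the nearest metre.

13 m

Ray parameter p = sin 12.5° / 753 m/s = 2.8744e-04 s/m.
Layer 1: θ = 12.50°; offset = 27.1·tan 12.50° = 6.008 m.
Layer 2: sin θ = p·1348 = 0.3875 → θ = 22.80°; offset = 13.1·tan 22.80° = 5.506 m.
Layer 3: sin θ = p·1566 = 0.4501 → θ = 26.75°; offset = 3.8·tan 26.75° = 1.916 m.
Σ offsets = 13.429 m.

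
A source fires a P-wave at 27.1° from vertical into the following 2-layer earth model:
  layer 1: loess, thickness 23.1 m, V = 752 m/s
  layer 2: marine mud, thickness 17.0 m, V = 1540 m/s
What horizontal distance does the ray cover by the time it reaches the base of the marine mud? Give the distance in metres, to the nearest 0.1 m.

p = sin θ₁/V₁ = sin 27.1°/752 = 6.0578e-04 s/m is conserved through the stack.
Layer 1: θ = 27.10°; offset = 23.1·tan 27.10° = 11.821 m.
Layer 2: sin θ = p·1540 = 0.9329 → θ = 68.89°; offset = 17.0·tan 68.89° = 44.036 m.
Summing the layer offsets gives 55.857 m.

55.9 m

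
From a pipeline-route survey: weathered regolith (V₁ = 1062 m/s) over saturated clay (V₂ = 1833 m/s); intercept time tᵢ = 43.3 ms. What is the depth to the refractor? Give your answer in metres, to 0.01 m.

28.21 m

h = tᵢ·V₁·V₂ / (2·√(V₂²−V₁²)).
√(V₂²−V₁²) = √(1833² − 1062²) = 1494.0 m/s.
h = 0.0433 s × 1062 × 1833 / (2 × 1494.0) = 28.21 m.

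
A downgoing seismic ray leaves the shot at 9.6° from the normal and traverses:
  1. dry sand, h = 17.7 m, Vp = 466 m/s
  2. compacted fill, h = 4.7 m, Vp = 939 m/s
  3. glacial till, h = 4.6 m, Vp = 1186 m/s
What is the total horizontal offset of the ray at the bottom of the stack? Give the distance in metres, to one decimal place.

6.8 m

Apply Snell's law at each interface; in layer i the horizontal offset is hᵢ·tan θᵢ.
Layer 1: θ = 9.60°; offset = 17.7·tan 9.60° = 2.994 m.
Layer 2: sin θ = 939·sin 9.6°/466 = 0.3360, θ = 19.64°; offset = 4.7·tan 19.64° = 1.677 m.
Layer 3: sin θ = 1186·sin 9.6°/466 = 0.4244, θ = 25.12°; offset = 4.6·tan 25.12° = 2.156 m.
Σ offsets = 6.827 m.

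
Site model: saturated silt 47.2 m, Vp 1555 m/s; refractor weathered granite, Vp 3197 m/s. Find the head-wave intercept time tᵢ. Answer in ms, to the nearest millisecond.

tᵢ = 2h·√(V₂²−V₁²)/(V₁V₂).
√(V₂²−V₁²) = √(3197²−1555²) = 2793.3 m/s.
tᵢ = 2·47.2·2793.3/(1555·3197) = 0.05304 s.

53 ms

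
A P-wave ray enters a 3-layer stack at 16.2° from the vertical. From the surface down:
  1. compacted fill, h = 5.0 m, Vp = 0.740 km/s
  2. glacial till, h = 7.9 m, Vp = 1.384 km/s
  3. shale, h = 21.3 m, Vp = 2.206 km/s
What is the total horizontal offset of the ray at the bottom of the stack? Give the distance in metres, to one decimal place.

38.2 m

Ray parameter p = sin 16.2° / 0.740 km/s = 3.7702e-01 s/km.
Layer 1: θ = 16.20°; offset = 5.0·tan 16.20° = 1.453 m.
Layer 2: sin θ = p·1.384 = 0.5218 → θ = 31.45°; offset = 7.9·tan 31.45° = 4.832 m.
Layer 3: sin θ = p·2.206 = 0.8317 → θ = 56.27°; offset = 21.3·tan 56.27° = 31.906 m.
Total horizontal offset = 38.190 m.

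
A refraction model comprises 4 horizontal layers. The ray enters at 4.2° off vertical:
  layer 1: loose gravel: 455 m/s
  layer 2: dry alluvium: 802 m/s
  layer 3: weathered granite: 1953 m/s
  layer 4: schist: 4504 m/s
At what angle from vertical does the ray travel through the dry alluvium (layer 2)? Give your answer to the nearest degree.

7°

Ray parameter p = sin 4.2° / 455 = 1.6096e-04 s/m.
sin θ_2 = p·V_2 = 1.6096e-04 × 802 = 0.1291.
θ_2 = arcsin 0.1291 = 7.42°.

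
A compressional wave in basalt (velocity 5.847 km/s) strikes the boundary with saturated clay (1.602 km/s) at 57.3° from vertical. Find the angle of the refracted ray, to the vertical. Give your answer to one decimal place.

13.3°

sin θ₁/V₁ = sin θ₂/V₂ ⇒ sin θ₂ = 1.602·sin 57.3°/5.847 = 1.602·0.8415/5.847 = 0.2306.
θ₂ = sin⁻¹(0.2306) = 13.33° (from vertical).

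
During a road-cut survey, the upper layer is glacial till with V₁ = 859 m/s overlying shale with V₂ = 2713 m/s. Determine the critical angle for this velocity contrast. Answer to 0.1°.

18.5°

At critical incidence the refracted ray runs along the interface (θ₂ = 90°), so sin θ_c = V₁/V₂.
θ_c = arcsin(859/2713) = arcsin 0.3166 = 18.46°.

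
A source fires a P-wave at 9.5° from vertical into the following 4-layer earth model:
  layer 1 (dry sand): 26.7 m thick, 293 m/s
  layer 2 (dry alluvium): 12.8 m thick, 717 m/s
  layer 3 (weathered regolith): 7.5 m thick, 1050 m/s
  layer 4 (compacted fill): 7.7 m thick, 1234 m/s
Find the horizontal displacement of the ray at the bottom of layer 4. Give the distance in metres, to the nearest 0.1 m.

Apply Snell's law at each interface; in layer i the horizontal offset is hᵢ·tan θᵢ.
Layer 1: θ = 9.50°; offset = 26.7·tan 9.50° = 4.468 m.
Layer 2: sin θ = 717·sin 9.5°/293 = 0.4039, θ = 23.82°; offset = 12.8·tan 23.82° = 5.651 m.
Layer 3: sin θ = 1050·sin 9.5°/293 = 0.5915, θ = 36.26°; offset = 7.5·tan 36.26° = 5.501 m.
Layer 4: sin θ = 1234·sin 9.5°/293 = 0.6951, θ = 44.04°; offset = 7.7·tan 44.04° = 7.445 m.
Total horizontal offset = 23.066 m.

23.1 m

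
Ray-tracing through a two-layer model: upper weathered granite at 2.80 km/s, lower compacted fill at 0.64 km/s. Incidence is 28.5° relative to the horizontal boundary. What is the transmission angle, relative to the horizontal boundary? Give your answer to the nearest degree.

78°

Convert to the normal: θ₁ = 90° − 28.5° = 61.5°.
Snell's law: sin θ₂ = (V₂/V₁)·sin θ₁ = (0.64/2.80)·sin 61.5° = 0.2009.
θ₂ = arcsin 0.2009 = 11.59° from the normal.
From the interface: 90° − 11.59° = 78.41°.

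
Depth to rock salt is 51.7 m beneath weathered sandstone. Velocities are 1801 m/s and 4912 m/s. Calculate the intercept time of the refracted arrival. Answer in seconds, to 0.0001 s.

tᵢ = 2h·√(V₂²−V₁²)/(V₁V₂).
√(V₂²−V₁²) = √(4912²−1801²) = 4569.9 m/s.
tᵢ = 2·51.7·4569.9/(1801·4912) = 0.05341 s.

0.0534 s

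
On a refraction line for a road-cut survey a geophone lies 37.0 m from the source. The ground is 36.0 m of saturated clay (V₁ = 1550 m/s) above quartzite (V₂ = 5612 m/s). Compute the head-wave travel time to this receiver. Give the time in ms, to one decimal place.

51.2 ms

θ_c = arcsin(V₁/V₂) = arcsin(1550/5612) = 16.03°, cos θ_c = 0.9611.
Intercept time tᵢ = 2h cos θ_c / V₁ = 2·36.0·0.9611/1550 = 0.04464 s.
t = x/V₂ + tᵢ = 37.0/5612 + 0.04464 = 0.05124 s.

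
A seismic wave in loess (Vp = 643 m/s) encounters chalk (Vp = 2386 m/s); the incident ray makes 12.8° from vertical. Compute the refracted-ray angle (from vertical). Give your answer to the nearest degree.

Snell's law: sin θ₂ = (V₂/V₁)·sin θ₁ = (2386/643)·sin 12.8° = 0.8221.
θ₂ = arcsin 0.8221 = 55.30° from the normal.

55°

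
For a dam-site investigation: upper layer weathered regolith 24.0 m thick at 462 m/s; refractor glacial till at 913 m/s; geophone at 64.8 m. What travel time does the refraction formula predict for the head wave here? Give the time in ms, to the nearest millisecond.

161 ms

t = x/V₂ + 2h·√(V₂²−V₁²)/(V₁V₂).
√(V₂²−V₁²) = √(913²−462²) = 787.5 m/s; delay term = 2·24.0·787.5/(462·913) = 0.08961 s.
t = 64.8/913 + 0.08961 = 0.16059 s.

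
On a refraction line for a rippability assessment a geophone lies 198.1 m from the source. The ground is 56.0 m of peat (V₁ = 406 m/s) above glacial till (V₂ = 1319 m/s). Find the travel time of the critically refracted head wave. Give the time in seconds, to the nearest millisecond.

t = x/V₂ + 2h·√(V₂²−V₁²)/(V₁V₂).
√(V₂²−V₁²) = √(1319²−406²) = 1255.0 m/s; delay term = 2·56.0·1255.0/(406·1319) = 0.26247 s.
t = 198.1/1319 + 0.26247 = 0.41266 s.

0.413 s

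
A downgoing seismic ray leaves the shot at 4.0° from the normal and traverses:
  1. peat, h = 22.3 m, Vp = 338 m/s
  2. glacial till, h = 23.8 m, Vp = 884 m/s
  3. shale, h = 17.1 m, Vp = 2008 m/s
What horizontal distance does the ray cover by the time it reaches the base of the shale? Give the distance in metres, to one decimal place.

13.8 m

Apply Snell's law at each interface; in layer i the horizontal offset is hᵢ·tan θᵢ.
Layer 1: θ = 4.00°; offset = 22.3·tan 4.00° = 1.559 m.
Layer 2: sin θ = 884·sin 4.0°/338 = 0.1824, θ = 10.51°; offset = 23.8·tan 10.51° = 4.416 m.
Layer 3: sin θ = 2008·sin 4.0°/338 = 0.4144, θ = 24.48°; offset = 17.1·tan 24.48° = 7.787 m.
Summing the layer offsets gives 13.762 m.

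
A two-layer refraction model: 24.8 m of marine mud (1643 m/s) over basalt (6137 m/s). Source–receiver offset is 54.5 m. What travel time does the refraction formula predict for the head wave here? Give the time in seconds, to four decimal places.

0.0380 s

θ_c = arcsin(V₁/V₂) = arcsin(1643/6137) = 15.53°, cos θ_c = 0.9635.
Intercept time tᵢ = 2h cos θ_c / V₁ = 2·24.8·0.9635/1643 = 0.02909 s.
t = x/V₂ + tᵢ = 54.5/6137 + 0.02909 = 0.03797 s.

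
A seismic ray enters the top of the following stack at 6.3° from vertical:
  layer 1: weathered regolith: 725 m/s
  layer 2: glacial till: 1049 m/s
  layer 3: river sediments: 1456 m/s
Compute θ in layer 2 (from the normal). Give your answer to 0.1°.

Ray parameter p = sin 6.3° / 725 = 1.5136e-04 s/m.
sin θ_2 = p·V_2 = 1.5136e-04 × 1049 = 0.1588.
θ_2 = arcsin 0.1588 = 9.14°.

9.1°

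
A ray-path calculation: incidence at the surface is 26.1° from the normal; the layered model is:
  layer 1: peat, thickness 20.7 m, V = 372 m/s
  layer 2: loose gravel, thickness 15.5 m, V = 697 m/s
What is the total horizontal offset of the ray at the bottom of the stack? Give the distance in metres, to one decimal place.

Ray parameter p = sin 26.1° / 372 m/s = 1.1826e-03 s/m.
Layer 1: θ = 26.10°; offset = 20.7·tan 26.10° = 10.141 m.
Layer 2: sin θ = p·697 = 0.8243 → θ = 55.52°; offset = 15.5·tan 55.52° = 22.567 m.
Summing the layer offsets gives 32.708 m.

32.7 m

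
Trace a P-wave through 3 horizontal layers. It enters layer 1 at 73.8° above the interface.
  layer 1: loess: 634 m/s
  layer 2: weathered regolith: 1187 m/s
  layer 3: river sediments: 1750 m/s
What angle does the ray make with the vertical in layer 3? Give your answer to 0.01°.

50.36°

From the normal: θ₁ = 90° − 73.8° = 16.2°.
Snell's law across each interface conserves sin θ / V, so sin θ_3 = V_3·sin θ₁/V₁.
sin θ_3 = 1750 × sin 16.2° / 634 = 0.7701.
θ_3 = arcsin 0.7701 = 50.36°.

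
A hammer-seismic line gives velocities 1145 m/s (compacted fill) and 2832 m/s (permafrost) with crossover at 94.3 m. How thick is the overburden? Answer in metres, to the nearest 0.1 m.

h = (x_cross/2)·√((V₂−V₁)/(V₂+V₁)).
(V₂−V₁)/(V₂+V₁) = (2832−1145)/(2832+1145) = 0.4242; √ = 0.6513.
h = (94.3/2)·0.6513 = 30.71 m.

30.7 m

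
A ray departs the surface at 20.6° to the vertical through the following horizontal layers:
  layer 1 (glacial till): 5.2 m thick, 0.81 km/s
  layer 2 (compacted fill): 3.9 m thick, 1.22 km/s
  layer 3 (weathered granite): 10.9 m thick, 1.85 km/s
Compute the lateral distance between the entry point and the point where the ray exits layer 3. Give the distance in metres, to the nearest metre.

Apply Snell's law at each interface; in layer i the horizontal offset is hᵢ·tan θᵢ.
Layer 1: θ = 20.60°; offset = 5.2·tan 20.60° = 1.955 m.
Layer 2: sin θ = 1.22·sin 20.6°/0.81 = 0.5299, θ = 32.00°; offset = 3.9·tan 32.00° = 2.437 m.
Layer 3: sin θ = 1.85·sin 20.6°/0.81 = 0.8036, θ = 53.47°; offset = 10.9·tan 53.47° = 14.717 m.
Summing the layer offsets gives 19.108 m.

19 m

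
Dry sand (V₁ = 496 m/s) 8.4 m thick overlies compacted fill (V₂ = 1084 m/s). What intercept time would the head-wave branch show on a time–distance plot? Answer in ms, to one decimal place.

30.1 ms

tᵢ = 2h·√(V₂²−V₁²)/(V₁V₂).
√(V₂²−V₁²) = √(1084²−496²) = 963.9 m/s.
tᵢ = 2·8.4·963.9/(496·1084) = 0.03012 s.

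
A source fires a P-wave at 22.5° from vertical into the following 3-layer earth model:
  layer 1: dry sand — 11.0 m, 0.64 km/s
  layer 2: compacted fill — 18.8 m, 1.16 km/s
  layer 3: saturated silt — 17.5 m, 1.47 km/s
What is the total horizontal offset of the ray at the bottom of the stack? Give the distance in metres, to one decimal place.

54.9 m

Apply Snell's law at each interface; in layer i the horizontal offset is hᵢ·tan θᵢ.
Layer 1: θ = 22.50°; offset = 11.0·tan 22.50° = 4.556 m.
Layer 2: sin θ = 1.16·sin 22.5°/0.64 = 0.6936, θ = 43.92°; offset = 18.8·tan 43.92° = 18.102 m.
Layer 3: sin θ = 1.47·sin 22.5°/0.64 = 0.8790, θ = 61.52°; offset = 17.5·tan 61.52° = 32.257 m.
Summing the layer offsets gives 54.915 m.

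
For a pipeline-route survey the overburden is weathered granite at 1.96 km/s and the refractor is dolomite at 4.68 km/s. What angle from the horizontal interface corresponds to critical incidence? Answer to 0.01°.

Critical incidence: sin θ_c = V₁/V₂ = 1.96/4.68 = 0.4188.
θ_c = arcsin 0.4188 = 24.76°.
Measured from the interface: 90° − 24.76° = 65.24°.

65.24°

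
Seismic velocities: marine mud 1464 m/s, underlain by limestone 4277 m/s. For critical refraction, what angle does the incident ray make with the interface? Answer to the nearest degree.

Critical incidence: sin θ_c = V₁/V₂ = 1464/4277 = 0.3423.
θ_c = arcsin 0.3423 = 20.02°.
Measured from the interface: 90° − 20.02° = 69.98°.

70°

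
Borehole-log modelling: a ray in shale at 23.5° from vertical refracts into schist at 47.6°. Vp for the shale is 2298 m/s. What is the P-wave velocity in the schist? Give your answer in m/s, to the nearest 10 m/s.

sin 23.5° = 0.3987; sin 47.6° = 0.7385.
V₂ = V₁·(sin θ₂/sin θ₁) = 2298·(0.7385/0.3987) = 4255.74 m/s.

4260 m/s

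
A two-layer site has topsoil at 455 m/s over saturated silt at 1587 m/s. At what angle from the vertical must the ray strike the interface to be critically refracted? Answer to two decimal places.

Critical incidence: sin θ_c = V₁/V₂ = 455/1587 = 0.2867.
θ_c = arcsin 0.2867 = 16.66°.

16.66°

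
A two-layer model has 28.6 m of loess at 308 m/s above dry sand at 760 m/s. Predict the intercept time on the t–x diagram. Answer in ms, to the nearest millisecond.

tᵢ = 2h·√(V₂²−V₁²)/(V₁V₂).
√(V₂²−V₁²) = √(760²−308²) = 694.8 m/s.
tᵢ = 2·28.6·694.8/(308·760) = 0.16978 s.

170 ms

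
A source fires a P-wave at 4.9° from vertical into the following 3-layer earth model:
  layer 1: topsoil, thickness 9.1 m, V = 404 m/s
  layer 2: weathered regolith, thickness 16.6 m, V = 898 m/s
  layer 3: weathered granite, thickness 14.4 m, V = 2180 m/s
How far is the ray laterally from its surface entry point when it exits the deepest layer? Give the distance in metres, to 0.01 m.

11.47 m

Ray parameter p = sin 4.9° / 404 m/s = 2.1143e-04 s/m.
Layer 1: θ = 4.90°; offset = 9.1·tan 4.90° = 0.7801 m.
Layer 2: sin θ = p·898 = 0.1899 → θ = 10.94°; offset = 16.6·tan 10.94° = 3.2101 m.
Layer 3: sin θ = p·2180 = 0.4609 → θ = 27.45°; offset = 14.4·tan 27.45° = 7.4789 m.
Summing the layer offsets gives 11.4692 m.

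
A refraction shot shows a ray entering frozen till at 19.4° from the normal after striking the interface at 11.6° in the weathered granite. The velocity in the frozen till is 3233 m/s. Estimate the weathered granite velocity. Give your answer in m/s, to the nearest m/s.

1957 m/s

sin 11.6° = 0.2011; sin 19.4° = 0.3322.
V₁ = V₂·(sin θ₁/sin θ₂) = 3233·(0.2011/0.3322) = 1957.14 m/s.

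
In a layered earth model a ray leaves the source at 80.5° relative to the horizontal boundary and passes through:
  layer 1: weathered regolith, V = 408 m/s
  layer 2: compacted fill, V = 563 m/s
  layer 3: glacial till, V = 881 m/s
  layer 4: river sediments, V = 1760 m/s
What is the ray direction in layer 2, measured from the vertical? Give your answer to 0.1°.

From the normal: θ₁ = 90° − 80.5° = 9.5°.
Ray parameter p = sin 9.5° / 408 = 4.0453e-04 s/m.
sin θ_2 = p·V_2 = 4.0453e-04 × 563 = 0.2277.
θ_2 = arcsin 0.2277 = 13.16°.

13.2°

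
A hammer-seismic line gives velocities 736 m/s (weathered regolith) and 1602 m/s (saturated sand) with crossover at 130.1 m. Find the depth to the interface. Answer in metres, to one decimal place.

39.6 m

x_cross = 2h·√((V₂+V₁)/(V₂−V₁)) → h = x_cross / (2·√((V₂+V₁)/(V₂−V₁))).
√((V₂+V₁)/(V₂−V₁)) = √((1602+736)/(1602−736)) = 1.6431.
h = 130.1 / (2·1.6431) = 39.59 m.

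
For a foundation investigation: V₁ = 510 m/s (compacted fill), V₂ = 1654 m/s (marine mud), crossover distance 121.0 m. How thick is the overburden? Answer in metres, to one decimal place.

44.0 m

x_cross = 2h·√((V₂+V₁)/(V₂−V₁)) → h = x_cross / (2·√((V₂+V₁)/(V₂−V₁))).
√((V₂+V₁)/(V₂−V₁)) = √((1654+510)/(1654−510)) = 1.3754.
h = 121.0 / (2·1.3754) = 43.99 m.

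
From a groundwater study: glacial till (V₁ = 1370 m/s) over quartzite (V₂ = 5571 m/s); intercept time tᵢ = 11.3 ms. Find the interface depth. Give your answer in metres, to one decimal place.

θ_c = arcsin(1370/5571) = 14.24°; cos θ_c = 0.9693.
tᵢ = 2h cos θ_c/V₁ ⇒ h = tᵢ·V₁/(2 cos θ_c) = 0.0113·1370/(2·0.9693) = 7.99 m.

8.0 m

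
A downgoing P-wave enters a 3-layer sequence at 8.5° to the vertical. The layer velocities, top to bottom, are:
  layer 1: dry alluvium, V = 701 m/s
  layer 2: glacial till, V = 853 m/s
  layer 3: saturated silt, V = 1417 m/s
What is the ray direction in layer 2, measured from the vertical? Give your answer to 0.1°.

Snell's law across each interface conserves sin θ / V, so sin θ_2 = V_2·sin θ₁/V₁.
sin θ_2 = 853 × sin 8.5° / 701 = 0.1799.
θ_2 = 10.36° from the vertical.

10.4°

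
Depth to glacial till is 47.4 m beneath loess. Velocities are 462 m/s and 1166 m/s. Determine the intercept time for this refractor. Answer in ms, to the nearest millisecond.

tᵢ = 2h·√(V₂²−V₁²)/(V₁V₂).
√(V₂²−V₁²) = √(1166²−462²) = 1070.6 m/s.
tᵢ = 2·47.4·1070.6/(462·1166) = 0.18840 s.

188 ms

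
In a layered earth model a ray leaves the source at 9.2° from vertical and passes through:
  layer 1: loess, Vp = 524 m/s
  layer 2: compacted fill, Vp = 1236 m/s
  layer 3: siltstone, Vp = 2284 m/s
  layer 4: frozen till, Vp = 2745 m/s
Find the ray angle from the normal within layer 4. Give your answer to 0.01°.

56.88°

Snell's law across each interface conserves sin θ / V, so sin θ_4 = V_4·sin θ₁/V₁.
sin θ_4 = 2745 × sin 9.2° / 524 = 0.8375.
θ_4 = 56.88° from the vertical.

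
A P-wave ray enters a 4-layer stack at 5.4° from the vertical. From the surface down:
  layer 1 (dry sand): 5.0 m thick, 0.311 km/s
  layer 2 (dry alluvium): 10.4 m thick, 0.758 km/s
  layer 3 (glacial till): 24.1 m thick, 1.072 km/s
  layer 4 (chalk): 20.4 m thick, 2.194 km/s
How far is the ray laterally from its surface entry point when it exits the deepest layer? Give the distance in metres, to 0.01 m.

29.30 m

p = sin θ₁/V₁ = sin 5.4°/0.311 = 3.0260e-01 s/km is conserved through the stack.
Layer 1: θ = 5.40°; offset = 5.0·tan 5.40° = 0.4726 m.
Layer 2: sin θ = p·0.758 = 0.2294 → θ = 13.26°; offset = 10.4·tan 13.26° = 2.4508 m.
Layer 3: sin θ = p·1.072 = 0.3244 → θ = 18.93°; offset = 24.1·tan 18.93° = 8.2646 m.
Layer 4: sin θ = p·2.194 = 0.6639 → θ = 41.60°; offset = 20.4·tan 41.60° = 18.1108 m.
Summing the layer offsets gives 29.2989 m.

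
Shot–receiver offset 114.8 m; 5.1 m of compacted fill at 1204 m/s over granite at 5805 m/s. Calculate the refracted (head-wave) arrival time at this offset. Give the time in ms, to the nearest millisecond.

t = x/V₂ + 2h·√(V₂²−V₁²)/(V₁V₂).
√(V₂²−V₁²) = √(5805²−1204²) = 5678.8 m/s; delay term = 2·5.1·5678.8/(1204·5805) = 0.00829 s.
t = 114.8/5805 + 0.00829 = 0.02806 s.

28 ms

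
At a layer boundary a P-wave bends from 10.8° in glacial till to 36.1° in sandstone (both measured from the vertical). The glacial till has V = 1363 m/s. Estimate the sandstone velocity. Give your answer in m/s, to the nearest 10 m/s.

sin 10.8° = 0.1874; sin 36.1° = 0.5892.
V₂ = V₁·(sin θ₂/sin θ₁) = 1363·(0.5892/0.1874) = 4285.78 m/s.

4290 m/s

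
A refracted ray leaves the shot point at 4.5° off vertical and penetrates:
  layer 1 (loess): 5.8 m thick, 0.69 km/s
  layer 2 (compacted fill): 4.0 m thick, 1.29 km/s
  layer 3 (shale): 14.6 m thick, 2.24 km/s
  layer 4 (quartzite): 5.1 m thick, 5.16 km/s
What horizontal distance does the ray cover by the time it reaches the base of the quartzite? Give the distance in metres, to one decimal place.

p = sin θ₁/V₁ = sin 4.5°/0.69 = 1.1371e-01 s/km is conserved through the stack.
Layer 1: θ = 4.50°; offset = 5.8·tan 4.50° = 0.456 m.
Layer 2: sin θ = p·1.29 = 0.1467 → θ = 8.43°; offset = 4.0·tan 8.43° = 0.593 m.
Layer 3: sin θ = p·2.24 = 0.2547 → θ = 14.76°; offset = 14.6·tan 14.76° = 3.846 m.
Layer 4: sin θ = p·5.16 = 0.5867 → θ = 35.93°; offset = 5.1·tan 35.93° = 3.695 m.
Total horizontal offset = 8.590 m.

8.6 m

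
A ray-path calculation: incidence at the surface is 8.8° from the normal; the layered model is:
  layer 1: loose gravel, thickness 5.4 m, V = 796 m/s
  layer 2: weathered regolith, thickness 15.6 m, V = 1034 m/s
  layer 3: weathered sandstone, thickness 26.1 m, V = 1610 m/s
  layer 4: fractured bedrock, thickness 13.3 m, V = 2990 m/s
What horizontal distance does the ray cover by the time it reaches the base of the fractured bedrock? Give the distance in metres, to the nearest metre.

p = sin θ₁/V₁ = sin 8.8°/796 = 1.9219e-04 s/m is conserved through the stack.
Layer 1: θ = 8.80°; offset = 5.4·tan 8.80° = 0.836 m.
Layer 2: sin θ = p·1034 = 0.1987 → θ = 11.46°; offset = 15.6·tan 11.46° = 3.163 m.
Layer 3: sin θ = p·1610 = 0.3094 → θ = 18.02°; offset = 26.1·tan 18.02° = 8.493 m.
Layer 4: sin θ = p·2990 = 0.5747 → θ = 35.08°; offset = 13.3·tan 35.08° = 9.339 m.
Total horizontal offset = 21.831 m.

22 m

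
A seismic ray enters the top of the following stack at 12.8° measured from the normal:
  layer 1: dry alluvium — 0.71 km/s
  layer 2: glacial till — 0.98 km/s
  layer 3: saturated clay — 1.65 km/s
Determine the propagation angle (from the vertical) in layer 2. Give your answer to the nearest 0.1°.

Ray parameter p = sin 12.8° / 0.71 = 3.1204e-01 s/km.
sin θ_2 = p·V_2 = 3.1204e-01 × 0.98 = 0.3058.
θ_2 = arcsin 0.3058 = 17.81°.

17.8°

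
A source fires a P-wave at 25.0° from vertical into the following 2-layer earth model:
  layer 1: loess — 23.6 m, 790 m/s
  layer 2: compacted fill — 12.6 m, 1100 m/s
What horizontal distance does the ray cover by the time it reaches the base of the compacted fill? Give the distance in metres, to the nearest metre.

20 m

Apply Snell's law at each interface; in layer i the horizontal offset is hᵢ·tan θᵢ.
Layer 1: θ = 25.00°; offset = 23.6·tan 25.00° = 11.005 m.
Layer 2: sin θ = 1100·sin 25.0°/790 = 0.5885, θ = 36.05°; offset = 12.6·tan 36.05° = 9.170 m.
Σ offsets = 20.175 m.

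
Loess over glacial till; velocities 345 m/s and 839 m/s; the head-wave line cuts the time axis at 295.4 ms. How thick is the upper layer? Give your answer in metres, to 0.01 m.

h = tᵢ·V₁·V₂ / (2·√(V₂²−V₁²)).
√(V₂²−V₁²) = √(839² − 345²) = 764.8 m/s.
h = 0.2954 s × 345 × 839 / (2 × 764.8) = 55.90 m.

55.90 m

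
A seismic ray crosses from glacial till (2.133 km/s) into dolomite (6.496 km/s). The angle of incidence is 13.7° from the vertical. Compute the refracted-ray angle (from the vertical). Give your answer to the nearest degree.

46°

Snell's law: sin θ₂ = (V₂/V₁)·sin θ₁ = (6.496/2.133)·sin 13.7° = 0.7213.
θ₂ = sin⁻¹(0.7213) = 46.16° (from vertical).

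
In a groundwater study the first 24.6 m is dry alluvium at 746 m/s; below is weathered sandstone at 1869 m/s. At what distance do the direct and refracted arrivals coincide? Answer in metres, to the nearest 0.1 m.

75.1 m

x_cross = 2h·√((V₂+V₁)/(V₂−V₁)).
(V₂+V₁)/(V₂−V₁) = (1869+746)/(1869−746) = 2.3286; √ = 1.5260.
x_cross = 2·24.6·1.5260 = 75.08 m.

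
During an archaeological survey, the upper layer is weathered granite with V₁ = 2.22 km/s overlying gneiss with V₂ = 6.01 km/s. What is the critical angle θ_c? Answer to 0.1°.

At critical incidence the refracted ray runs along the interface (θ₂ = 90°), so sin θ_c = V₁/V₂.
θ_c = arcsin(2.22/6.01) = arcsin 0.3694 = 21.68°.

21.7°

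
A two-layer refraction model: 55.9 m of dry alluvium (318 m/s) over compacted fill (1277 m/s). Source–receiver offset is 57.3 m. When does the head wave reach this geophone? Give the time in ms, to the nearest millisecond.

θ_c = arcsin(V₁/V₂) = arcsin(318/1277) = 14.42°, cos θ_c = 0.9685.
Intercept time tᵢ = 2h cos θ_c / V₁ = 2·55.9·0.9685/318 = 0.34050 s.
t = x/V₂ + tᵢ = 57.3/1277 + 0.34050 = 0.38537 s.

385 ms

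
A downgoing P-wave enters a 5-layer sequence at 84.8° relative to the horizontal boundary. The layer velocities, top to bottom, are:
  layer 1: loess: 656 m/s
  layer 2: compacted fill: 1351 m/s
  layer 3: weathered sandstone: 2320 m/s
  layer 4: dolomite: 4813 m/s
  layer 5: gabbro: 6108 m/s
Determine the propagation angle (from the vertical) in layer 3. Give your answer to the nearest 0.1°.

From the normal: θ₁ = 90° − 84.8° = 5.2°.
Ray parameter p = sin 5.2° / 656 = 1.3816e-04 s/m.
sin θ_3 = p·V_3 = 1.3816e-04 × 2320 = 0.3205.
θ_3 = arcsin 0.3205 = 18.69°.

18.7°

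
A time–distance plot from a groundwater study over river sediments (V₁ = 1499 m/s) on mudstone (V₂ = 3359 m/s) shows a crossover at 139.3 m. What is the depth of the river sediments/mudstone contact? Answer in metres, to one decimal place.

h = (x_cross/2)·√((V₂−V₁)/(V₂+V₁)).
(V₂−V₁)/(V₂+V₁) = (3359−1499)/(3359+1499) = 0.3829; √ = 0.6188.
h = (139.3/2)·0.6188 = 43.10 m.

43.1 m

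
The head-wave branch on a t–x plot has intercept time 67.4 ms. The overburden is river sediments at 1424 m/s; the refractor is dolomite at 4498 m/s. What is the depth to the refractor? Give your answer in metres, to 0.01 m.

50.59 m

θ_c = arcsin(1424/4498) = 18.46°; cos θ_c = 0.9486.
tᵢ = 2h cos θ_c/V₁ ⇒ h = tᵢ·V₁/(2 cos θ_c) = 0.0674·1424/(2·0.9486) = 50.59 m.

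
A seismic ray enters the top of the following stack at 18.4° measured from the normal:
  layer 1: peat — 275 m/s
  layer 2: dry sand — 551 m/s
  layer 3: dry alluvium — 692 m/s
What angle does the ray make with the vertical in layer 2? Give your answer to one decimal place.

39.2°

Ray parameter p = sin 18.4° / 275 = 1.1478e-03 s/m.
sin θ_2 = p·V_2 = 1.1478e-03 × 551 = 0.6324.
θ_2 = arcsin 0.6324 = 39.23°.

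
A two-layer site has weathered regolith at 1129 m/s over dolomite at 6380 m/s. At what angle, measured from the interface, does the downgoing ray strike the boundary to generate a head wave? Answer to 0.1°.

Critical incidence: sin θ_c = V₁/V₂ = 1129/6380 = 0.1770.
θ_c = arcsin 0.1770 = 10.19°.
Measured from the interface: 90° − 10.19° = 79.81°.

79.8°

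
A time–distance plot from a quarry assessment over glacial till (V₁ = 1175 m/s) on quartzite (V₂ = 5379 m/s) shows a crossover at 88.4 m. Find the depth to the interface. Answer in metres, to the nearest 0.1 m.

h = (x_cross/2)·√((V₂−V₁)/(V₂+V₁)).
(V₂−V₁)/(V₂+V₁) = (5379−1175)/(5379+1175) = 0.6414; √ = 0.8009.
h = (88.4/2)·0.8009 = 35.40 m.

35.4 m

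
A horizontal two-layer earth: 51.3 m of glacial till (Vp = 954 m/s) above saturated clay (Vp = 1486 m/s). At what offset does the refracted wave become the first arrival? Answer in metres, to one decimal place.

219.7 m

x_cross = 2h·√((V₂+V₁)/(V₂−V₁)).
(V₂+V₁)/(V₂−V₁) = (1486+954)/(1486−954) = 4.5865; √ = 2.1416.
x_cross = 2·51.3·2.1416 = 219.73 m.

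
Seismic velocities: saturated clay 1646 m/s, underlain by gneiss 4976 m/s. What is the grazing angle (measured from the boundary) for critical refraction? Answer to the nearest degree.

71°

At critical incidence the refracted ray runs along the interface (θ₂ = 90°), so sin θ_c = V₁/V₂.
θ_c = arcsin(1646/4976) = arcsin 0.3308 = 19.32°.
Measured from the interface: 90° − 19.32° = 70.68°.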